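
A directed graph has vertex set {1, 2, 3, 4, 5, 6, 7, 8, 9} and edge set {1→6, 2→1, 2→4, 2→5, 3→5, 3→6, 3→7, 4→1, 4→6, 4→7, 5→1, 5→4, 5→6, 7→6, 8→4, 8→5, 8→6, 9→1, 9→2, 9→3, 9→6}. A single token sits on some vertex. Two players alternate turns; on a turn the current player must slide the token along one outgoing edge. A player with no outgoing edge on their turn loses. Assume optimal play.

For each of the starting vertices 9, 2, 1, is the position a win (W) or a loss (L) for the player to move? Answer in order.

Classify positions by backward induction: terminal positions (no move available) are L. From any other position, the mover wins iff some move reaches an L.
Every edge goes from a vertex to one that appears earlier in the order 6, 7, 1, 4, 5, 2, 3, 9, 8, so processing vertices in that order labels each vertex after all of its successors.
6: no outgoing edge → L
7: reaches L-position 6 → W
1: reaches L-position 6 → W
4: reaches L-position 6 → W
5: reaches L-position 6 → W
2: only reaches 5(W), 4(W), 1(W), all W → L
3: reaches L-position 6 → W
9: reaches L-position 2 → W
8: reaches L-position 6 → W

9: W, 2: L, 1: W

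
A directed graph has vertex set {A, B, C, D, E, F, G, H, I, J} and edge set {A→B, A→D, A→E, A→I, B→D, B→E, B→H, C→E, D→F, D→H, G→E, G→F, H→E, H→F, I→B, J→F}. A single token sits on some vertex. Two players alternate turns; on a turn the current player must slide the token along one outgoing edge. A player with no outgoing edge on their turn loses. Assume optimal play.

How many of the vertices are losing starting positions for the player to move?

Compute win/loss labels from the base case upward. A position with no move is L. Any other position is W if it can reach an L in one move, else L.
Every edge goes from a vertex to one that appears earlier in the order F, E, H, D, B, G, J, I, C, A, so processing vertices in that order labels each vertex after all of its successors.
F: no outgoing edge → L
E: no outgoing edge → L
H: W (go to E, an L position)
D: W (go to F, an L position)
B: W (go to E, an L position)
G: W (go to E, an L position)
J: W (go to F, an L position)
I: L (sole option B(W) is W)
C: W (go to E, an L position)
A: W (go to I, an L position)
The L vertices are E, F, I; that is 3 in all.

3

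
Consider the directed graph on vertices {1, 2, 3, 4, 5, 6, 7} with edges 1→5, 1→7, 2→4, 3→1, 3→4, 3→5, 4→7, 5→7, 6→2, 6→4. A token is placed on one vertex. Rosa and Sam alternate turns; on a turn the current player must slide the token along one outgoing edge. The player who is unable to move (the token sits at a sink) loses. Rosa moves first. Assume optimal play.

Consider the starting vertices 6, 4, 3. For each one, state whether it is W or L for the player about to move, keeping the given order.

Positions with no move are L. A position that does have a move is losing for the player to move precisely when every available move leads to a winning position for the opponent. Fill in the labels:
Every edge goes from a vertex to one that appears earlier in the order 7, 5, 1, 4, 3, 2, 6, so processing vertices in that order labels each vertex after all of its successors.
7: no outgoing edge → L
5: reaches L-position 7 → W
1: reaches L-position 7 → W
4: reaches L-position 7 → W
3: only reaches 4(W), 1(W), 5(W), all W → L
2: only reaches 4(W), which is W → L
6: reaches L-position 2 → W

6: W, 4: W, 3: L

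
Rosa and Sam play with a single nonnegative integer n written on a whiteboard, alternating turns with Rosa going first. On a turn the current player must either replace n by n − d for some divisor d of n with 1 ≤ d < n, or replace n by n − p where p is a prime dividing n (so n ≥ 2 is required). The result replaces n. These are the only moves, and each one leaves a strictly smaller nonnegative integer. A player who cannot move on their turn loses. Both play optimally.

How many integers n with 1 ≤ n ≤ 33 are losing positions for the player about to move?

Classify positions by backward induction: terminal positions (no move available) are L. From any other position, the mover wins iff some move reaches an L.
n=0: no move → L
n=1: no move → L
n=2: can move to 0, which is L ⇒ W
n=3: can move to 0, which is L ⇒ W
n=4: moves to 2(W), 3(W); every one is W ⇒ L
n=5: can move to 0, which is L ⇒ W
n=6: can move to 4, which is L ⇒ W
n=7: can move to 0, which is L ⇒ W
n=8: can move to 4, which is L ⇒ W
n=9: moves to 6(W), 8(W); every one is W ⇒ L
n=10: can move to 9, which is L ⇒ W
n=11: can move to 0, which is L ⇒ W
n=12: can move to 9, which is L ⇒ W
n=13: can move to 0, which is L ⇒ W
n=14: moves to 7(W), 12(W), 13(W); every one is W ⇒ L
n=15: can move to 14, which is L ⇒ W
n=16: can move to 14, which is L ⇒ W
n=17: can move to 0, which is L ⇒ W
n=18: can move to 9, which is L ⇒ W
n=19: can move to 0, which is L ⇒ W
n=20: moves to 10(W), 15(W), 16(W), 18(W), 19(W); every one is W ⇒ L
n=21: can move to 14, which is L ⇒ W
n=22: can move to 20, which is L ⇒ W
n=23: can move to 0, which is L ⇒ W
n=24: can move to 20, which is L ⇒ W
n=25: can move to 20, which is L ⇒ W
n=26: moves to 13(W), 24(W), 25(W); every one is W ⇒ L
n=27: can move to 26, which is L ⇒ W
n=28: can move to 14, which is L ⇒ W
n=29: can move to 0, which is L ⇒ W
n=30: can move to 20, which is L ⇒ W
n=31: can move to 0, which is L ⇒ W
n=32: moves to 16(W), 24(W), 28(W), 30(W), 31(W); every one is W ⇒ L
n=33: can move to 32, which is L ⇒ W
L entries with 1 ≤ n ≤ 33 (n=0 is outside the asked range and is not counted): n = 1, 4, 9, 14, 20, 26, 32; that makes 7.

7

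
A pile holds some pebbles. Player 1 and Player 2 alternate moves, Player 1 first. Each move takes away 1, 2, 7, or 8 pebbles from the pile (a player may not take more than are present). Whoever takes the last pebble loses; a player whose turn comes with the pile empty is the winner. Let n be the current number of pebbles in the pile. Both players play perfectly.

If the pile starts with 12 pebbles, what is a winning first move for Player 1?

Remove 2, leaving 10.

Compute win/loss labels from the base case upward. A position with no move is W. Any other position is W if it can reach an L in one move, else L.
n=0: no move; the opponent has just taken the last pebble and therefore loses → W
n=1: L (sole option 0(W) is W)
n=2: W (go to 1, an L position)
n=3: W (go to 1, an L position)
n=4: L (options 3(W), 2(W) are all W)
n=5: W (go to 4, an L position)
n=6: W (go to 4, an L position)
n=7: L (options 6(W), 5(W), 0(W) are all W)
n=8: W (go to 7, an L position)
n=9: W (go to 7, an L position)
n=10: L (options 9(W), 8(W), 3(W), 2(W) are all W)
n=11: W (go to 10, an L position)
n=12: W (go to 10, an L position)
From 12, the L positions reachable in one move are: 10, 4. Any move reaching one of these is winning.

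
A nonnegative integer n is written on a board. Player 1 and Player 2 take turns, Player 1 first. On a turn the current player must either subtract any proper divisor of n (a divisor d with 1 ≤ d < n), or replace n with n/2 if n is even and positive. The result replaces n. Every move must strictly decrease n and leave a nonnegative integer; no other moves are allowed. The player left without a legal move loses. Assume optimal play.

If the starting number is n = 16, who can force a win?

Player 1 wins.

Use the standard recursion: the mover loses at a terminal position; elsewhere, the mover wins exactly when some move hands the opponent an L position.
n=0: no move → L
n=1: no move → L
n=2: →1(L), so W
n=3: →2(W) only, which is W, so L
n=4: →3(L), so W
n=5: →4(W) only, which is W, so L
n=6: →3(L), so W
n=7: →6(W) only, which is W, so L
n=8: →7(L), so W
n=9: →6(W), 8(W) — all W, so L
n=10: →5(L), so W
n=11: →10(W) only, which is W, so L
n=12: →9(L), so W
n=13: →12(W) only, which is W, so L
n=14: →7(L), so W
n=15: →10(W), 12(W), 14(W) — all W, so L
n=16: →15(L), so W
The starting position 16 is W: Player 1 should move to 15, handing over an L position.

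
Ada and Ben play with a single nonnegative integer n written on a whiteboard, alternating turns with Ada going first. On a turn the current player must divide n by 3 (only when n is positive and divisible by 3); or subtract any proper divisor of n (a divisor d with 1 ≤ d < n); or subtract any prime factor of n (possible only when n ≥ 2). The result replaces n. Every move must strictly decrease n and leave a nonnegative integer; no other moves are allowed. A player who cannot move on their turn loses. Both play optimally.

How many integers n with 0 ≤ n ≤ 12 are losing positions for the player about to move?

4

Label each position W (a win for the player to move) or L (a loss). A position with no legal move is L; any other position is W exactly when some move reaches an L, and L when every move reaches a W.
n=0: no move → L
n=1: no move → L
n=2: can move to 0, which is L ⇒ W
n=3: can move to 0, which is L ⇒ W
n=4: moves to 2(W), 3(W); every one is W ⇒ L
n=5: can move to 0, which is L ⇒ W
n=6: can move to 4, which is L ⇒ W
n=7: can move to 0, which is L ⇒ W
n=8: can move to 4, which is L ⇒ W
n=9: moves to 3(W), 6(W), 8(W); every one is W ⇒ L
n=10: can move to 9, which is L ⇒ W
n=11: can move to 0, which is L ⇒ W
n=12: can move to 4, which is L ⇒ W
L entries with 0 ≤ n ≤ 12: n = 0, 1, 4, 9; that makes 4.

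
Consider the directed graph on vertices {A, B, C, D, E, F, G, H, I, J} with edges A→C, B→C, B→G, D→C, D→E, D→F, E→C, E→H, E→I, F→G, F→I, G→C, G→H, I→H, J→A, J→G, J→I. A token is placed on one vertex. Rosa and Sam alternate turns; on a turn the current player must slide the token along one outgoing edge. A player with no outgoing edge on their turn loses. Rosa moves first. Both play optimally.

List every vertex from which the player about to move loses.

C, F, H, J

Build the W/L table. Terminal = L. A non-terminal position is W if it has a move to some L; otherwise it is L.
Every edge goes from a vertex to one that appears earlier in the order C, H, G, I, E, F, A, B, J, D, so processing vertices in that order labels each vertex after all of its successors.
C: no outgoing edge → L
H: no outgoing edge → L
G: →H(L), so W
I: →H(L), so W
E: →H(L), so W
F: →I(W), G(W) — all W, so L
A: →C(L), so W
B: →C(L), so W
J: →A(W), I(W), G(W) — all W, so L
D: →F(L), so W
The losing starting vertices are exactly the entries labelled L in this table (4 of them).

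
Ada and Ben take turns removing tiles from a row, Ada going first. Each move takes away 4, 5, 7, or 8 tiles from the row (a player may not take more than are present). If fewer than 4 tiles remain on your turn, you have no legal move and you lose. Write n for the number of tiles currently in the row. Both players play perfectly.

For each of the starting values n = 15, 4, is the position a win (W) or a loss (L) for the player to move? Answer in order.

Classify positions by backward induction: terminal positions (no move available) are L. From any other position, the mover wins iff some move reaches an L.
n=0: no move → L
n=1: no move → L
n=2: no move → L
n=3: no move → L
n=4: can move to 0, which is L ⇒ W
n=5: can move to 1, which is L ⇒ W
n=6: can move to 2, which is L ⇒ W
n=7: can move to 3, which is L ⇒ W
n=8: can move to 3, which is L ⇒ W
n=9: can move to 2, which is L ⇒ W
n=10: can move to 3, which is L ⇒ W
n=11: can move to 3, which is L ⇒ W
n=12: moves to 8(W), 7(W), 5(W), 4(W); every one is W ⇒ L
n=13: moves to 9(W), 8(W), 6(W), 5(W); every one is W ⇒ L
n=14: moves to 10(W), 9(W), 7(W), 6(W); every one is W ⇒ L
n=15: moves to 11(W), 10(W), 8(W), 7(W); every one is W ⇒ L

15: L, 4: W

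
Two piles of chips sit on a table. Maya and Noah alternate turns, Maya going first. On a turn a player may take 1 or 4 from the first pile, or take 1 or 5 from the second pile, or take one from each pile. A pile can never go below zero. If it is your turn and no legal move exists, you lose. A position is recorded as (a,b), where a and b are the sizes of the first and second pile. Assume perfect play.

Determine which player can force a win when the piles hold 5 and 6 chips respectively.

Maya wins.

Use the standard recursion: the mover loses at a terminal position; elsewhere, the mover wins exactly when some move hands the opponent an L position.
No move ever increases a pile, so every position that can arise here has a ≤ 5 and b ≤ 6; it is enough to label the cells with 0 ≤ a ≤ 5 and 0 ≤ b ≤ 6.
Every move lowers a or b (never raises either), so fill the grid row by row in increasing a, and left to right within a row: each cell's successors are then already labelled.
      b=0  b=1  b=2  b=3  b=4  b=5  b=6
a=0:    L    W    L    W    L    W    L
a=1:    W    W    W    W    W    W    W
a=2:    L    W    L    W    L    W    L
a=3:    W    W    W    W    W    W    W
a=4:    W    L    W    L    W    L    W
a=5:    L    W    W    W    W    W    W
Cells with no legal move (terminal, hence L): (0,0).
The remaining L cells, each justified by listing all of its moves:
(0,2): the only move is to (0,1)(W), a W ⇒ L
(0,4): the only move is to (0,3)(W), a W ⇒ L
(0,6): moves to (0,5)(W), (0,1)(W); every one is W ⇒ L
(2,0): the only move is to (1,0)(W), a W ⇒ L
(2,2): moves to (1,2)(W), (2,1)(W), (1,1)(W); every one is W ⇒ L
(2,4): moves to (1,4)(W), (2,3)(W), (1,3)(W); every one is W ⇒ L
(2,6): moves to (1,6)(W), (2,5)(W), (2,1)(W), (1,5)(W); every one is W ⇒ L
(4,1): moves to (3,1)(W), (0,1)(W), (4,0)(W), (3,0)(W); every one is W ⇒ L
(4,3): moves to (3,3)(W), (0,3)(W), (4,2)(W), (3,2)(W); every one is W ⇒ L
(4,5): moves to (3,5)(W), (0,5)(W), (4,4)(W), (4,0)(W), (3,4)(W); every one is W ⇒ L
(5,0): moves to (4,0)(W), (1,0)(W); every one is W ⇒ L
Every other cell has at least one move into one of the L cells above, so it is W.
The starting position (5,6) is W: Maya should move to (4,5), handing over an L position.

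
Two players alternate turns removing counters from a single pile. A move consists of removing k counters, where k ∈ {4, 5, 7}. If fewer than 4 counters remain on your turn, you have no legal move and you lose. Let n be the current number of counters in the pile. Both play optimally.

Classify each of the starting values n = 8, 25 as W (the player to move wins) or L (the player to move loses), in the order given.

8: W, 25: L

Work bottom-up. With no move the player to move loses. Otherwise the position is W if at least one move leads to an L position for the opponent, and L if every move leads to a W.
n=0: no move → L
n=1: no move → L
n=2: no move → L
n=3: no move → L
n=4: reaches L-position 0 → W
n=5: reaches L-position 1 → W
n=6: reaches L-position 2 → W
n=7: reaches L-position 3 → W
n=8: reaches L-position 3 → W
n=9: reaches L-position 2 → W
n=10: reaches L-position 3 → W
n=11: only reaches 7(W), 6(W), 4(W), all W → L
n=12: only reaches 8(W), 7(W), 5(W), all W → L
n=13: only reaches 9(W), 8(W), 6(W), all W → L
n=14: only reaches 10(W), 9(W), 7(W), all W → L
n=15: reaches L-position 11 → W
n=16: reaches L-position 12 → W
n=17: reaches L-position 13 → W
n=18: reaches L-position 14 → W
n=19: reaches L-position 14 → W
n=20: reaches L-position 13 → W
n=21: reaches L-position 14 → W
n=22: only reaches 18(W), 17(W), 15(W), all W → L
n=23: only reaches 19(W), 18(W), 16(W), all W → L
n=24: only reaches 20(W), 19(W), 17(W), all W → L
n=25: only reaches 21(W), 20(W), 18(W), all W → L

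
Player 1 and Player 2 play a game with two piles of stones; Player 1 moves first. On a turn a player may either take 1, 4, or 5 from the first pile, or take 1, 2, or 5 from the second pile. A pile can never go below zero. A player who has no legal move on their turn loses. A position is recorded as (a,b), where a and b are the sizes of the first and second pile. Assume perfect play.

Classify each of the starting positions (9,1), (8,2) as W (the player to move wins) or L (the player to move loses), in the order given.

(9,1): L, (8,2): W

Positions with no move are L. A position that does have a move is losing for the player to move precisely when every available move leads to a winning position for the opponent. Fill in the labels:
No move ever increases a pile, so every position that can arise here has a ≤ 9 and b ≤ 2; it is enough to label the cells with 0 ≤ a ≤ 9 and 0 ≤ b ≤ 2.
Every move lowers a or b (never raises either), so fill the grid row by row in increasing a, and left to right within a row: each cell's successors are then already labelled.
      b=0  b=1  b=2
a=0:    L    W    W
a=1:    W    L    W
a=2:    L    W    W
a=3:    W    L    W
a=4:    W    W    L
a=5:    W    W    W
a=6:    W    W    L
a=7:    W    W    W
a=8:    L    W    W
a=9:    W    L    W
Cells with no legal move (terminal, hence L): (0,0).
The remaining L cells, each justified by listing all of its moves:
(1,1): moves to (0,1)(W), (1,0)(W); every one is W ⇒ L
(2,0): the only move is to (1,0)(W), a W ⇒ L
(3,1): moves to (2,1)(W), (3,0)(W); every one is W ⇒ L
(4,2): moves to (3,2)(W), (0,2)(W), (4,1)(W), (4,0)(W); every one is W ⇒ L
(6,2): moves to (5,2)(W), (2,2)(W), (1,2)(W), (6,1)(W), (6,0)(W); every one is W ⇒ L
(8,0): moves to (7,0)(W), (4,0)(W), (3,0)(W); every one is W ⇒ L
(9,1): moves to (8,1)(W), (5,1)(W), (4,1)(W), (9,0)(W); every one is W ⇒ L
Every other cell has at least one move into one of the L cells above, so it is W.
(9,1): one of the L cells justified above, so L
(8,2): the move to (4,2) reaches an L cell, so W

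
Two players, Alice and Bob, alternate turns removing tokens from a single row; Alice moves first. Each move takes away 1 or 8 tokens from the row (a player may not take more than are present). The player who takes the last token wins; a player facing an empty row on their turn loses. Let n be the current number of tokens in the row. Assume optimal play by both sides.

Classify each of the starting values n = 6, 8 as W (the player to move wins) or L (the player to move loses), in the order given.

6: L, 8: W

Build the W/L table. Terminal = L. A non-terminal position is W if it has a move to some L; otherwise it is L.
n=0: no move → L
n=1: reaches L-position 0 → W
n=2: only reaches 1(W), which is W → L
n=3: reaches L-position 2 → W
n=4: only reaches 3(W), which is W → L
n=5: reaches L-position 4 → W
n=6: only reaches 5(W), which is W → L
n=7: reaches L-position 6 → W
n=8: reaches L-position 0 → W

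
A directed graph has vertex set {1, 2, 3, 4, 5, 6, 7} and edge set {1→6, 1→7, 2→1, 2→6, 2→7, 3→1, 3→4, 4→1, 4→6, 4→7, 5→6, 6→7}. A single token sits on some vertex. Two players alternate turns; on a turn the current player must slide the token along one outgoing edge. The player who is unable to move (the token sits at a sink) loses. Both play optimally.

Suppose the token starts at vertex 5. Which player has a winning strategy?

Build the W/L table. Terminal = L. A non-terminal position is W if it has a move to some L; otherwise it is L.
Every edge goes from a vertex to one that appears earlier in the order 7, 6, 1, 4, 3, 5, 2, so processing vertices in that order labels each vertex after all of its successors.
7: no outgoing edge → L
6: reaches L-position 7 → W
1: reaches L-position 7 → W
4: reaches L-position 7 → W
3: only reaches 4(W), 1(W), all W → L
5: only reaches 6(W), which is W → L
2: reaches L-position 7 → W
Every move from 5 reaches a W position, so the mover loses.

The second player wins.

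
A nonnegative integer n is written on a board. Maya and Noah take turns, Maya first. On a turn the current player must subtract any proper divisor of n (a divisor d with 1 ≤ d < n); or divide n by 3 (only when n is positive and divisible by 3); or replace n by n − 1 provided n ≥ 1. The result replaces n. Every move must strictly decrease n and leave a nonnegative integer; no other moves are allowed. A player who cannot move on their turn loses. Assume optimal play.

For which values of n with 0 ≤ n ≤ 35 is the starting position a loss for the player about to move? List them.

Label each position W (a win for the player to move) or L (a loss). A position with no legal move is L; any other position is W exactly when some move reaches an L, and L when every move reaches a W.
n=0: no move → L
n=1: reaches L-position 0 → W
n=2: only reaches 1(W), which is W → L
n=3: reaches L-position 2 → W
n=4: reaches L-position 2 → W
n=5: only reaches 4(W), which is W → L
n=6: reaches L-position 2 → W
n=7: only reaches 6(W), which is W → L
n=8: reaches L-position 7 → W
n=9: only reaches 3(W), 6(W), 8(W), all W → L
n=10: reaches L-position 5 → W
n=11: only reaches 10(W), which is W → L
n=12: reaches L-position 9 → W
n=13: only reaches 12(W), which is W → L
n=14: reaches L-position 7 → W
n=15: reaches L-position 5 → W
n=16: only reaches 8(W), 12(W), 14(W), 15(W), all W → L
n=17: reaches L-position 16 → W
n=18: reaches L-position 9 → W
n=19: only reaches 18(W), which is W → L
n=20: reaches L-position 16 → W
n=21: reaches L-position 7 → W
n=22: reaches L-position 11 → W
n=23: only reaches 22(W), which is W → L
n=24: reaches L-position 16 → W
n=25: only reaches 20(W), 24(W), all W → L
n=26: reaches L-position 13 → W
n=27: reaches L-position 9 → W
n=28: only reaches 14(W), 21(W), 24(W), 26(W), 27(W), all W → L
n=29: reaches L-position 28 → W
n=30: reaches L-position 25 → W
n=31: only reaches 30(W), which is W → L
n=32: reaches L-position 16 → W
n=33: reaches L-position 11 → W
n=34: only reaches 17(W), 32(W), 33(W), all W → L
n=35: reaches L-position 28 → W
The losing starting values of n are exactly the entries labelled L in this table (14 of them).

0, 2, 5, 7, 9, 11, 13, 16, 19, 23, 25, 28, 31, 34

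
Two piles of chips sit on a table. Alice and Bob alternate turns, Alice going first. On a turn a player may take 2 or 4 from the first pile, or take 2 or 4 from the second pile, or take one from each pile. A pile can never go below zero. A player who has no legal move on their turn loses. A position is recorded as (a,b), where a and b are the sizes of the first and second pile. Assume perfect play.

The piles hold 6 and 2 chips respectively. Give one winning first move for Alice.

Compute win/loss labels from the base case upward. A position with no move is L. Any other position is W if it can reach an L in one move, else L.
No move ever increases a pile, so every position that can arise here has a ≤ 6 and b ≤ 2; it is enough to label the cells with 0 ≤ a ≤ 6 and 0 ≤ b ≤ 2.
Every move lowers a or b (never raises either), so fill the grid row by row in increasing a, and left to right within a row: each cell's successors are then already labelled.
      b=0  b=1  b=2
a=0:    L    L    W
a=1:    L    W    W
a=2:    W    W    L
a=3:    W    L    L
a=4:    W    W    W
a=5:    W    W    W
a=6:    L    L    W
Cells with no legal move (terminal, hence L): (0,0), (0,1), (1,0).
The remaining L cells, each justified by listing all of its moves:
(2,2): only reaches (0,2)(W), (2,0)(W), (1,1)(W), all W → L
(3,1): only reaches (1,1)(W), (2,0)(W), all W → L
(3,2): only reaches (1,2)(W), (3,0)(W), (2,1)(W), all W → L
(6,0): only reaches (4,0)(W), (2,0)(W), all W → L
(6,1): only reaches (4,1)(W), (2,1)(W), (5,0)(W), all W → L
Every other cell has at least one move into one of the L cells above, so it is W.
From (6,2), the L positions reachable in one move are: (2,2), (6,0). Any move reaching one of these is winning.

Move to (2,2).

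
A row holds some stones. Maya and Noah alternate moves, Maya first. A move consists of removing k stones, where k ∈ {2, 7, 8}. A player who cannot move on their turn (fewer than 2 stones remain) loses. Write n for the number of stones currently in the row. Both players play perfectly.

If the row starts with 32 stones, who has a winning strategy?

Maya wins.

Work bottom-up. With no move the player to move loses. Otherwise the position is W if at least one move leads to an L position for the opponent, and L if every move leads to a W.
n=0: no move → L
n=1: no move → L
n=2: W (go to 0, an L position)
n=3: W (go to 1, an L position)
n=4: L (sole option 2(W) is W)
n=5: L (sole option 3(W) is W)
n=6: W (go to 4, an L position)
n=7: W (go to 5, an L position)
n=8: W (go to 1, an L position)
n=9: W (go to 1, an L position)
n=10: L (options 8(W), 3(W), 2(W) are all W)
n=11: W (go to 4, an L position)
n=12: W (go to 10, an L position)
n=13: W (go to 5, an L position)
n=14: L (options 12(W), 7(W), 6(W) are all W)
n=15: L (options 13(W), 8(W), 7(W) are all W)
n=16: W (go to 14, an L position)
n=17: W (go to 15, an L position)
n=18: W (go to 10, an L position)
n=19: L (options 17(W), 12(W), 11(W) are all W)
n=20: L (options 18(W), 13(W), 12(W) are all W)
n=21: W (go to 19, an L position)
n=22: W (go to 20, an L position)
n=23: W (go to 15, an L position)
n=24: L (options 22(W), 17(W), 16(W) are all W)
n=25: L (options 23(W), 18(W), 17(W) are all W)
n=26: W (go to 24, an L position)
n=27: W (go to 25, an L position)
n=28: W (go to 20, an L position)
n=29: L (options 27(W), 22(W), 21(W) are all W)
n=30: L (options 28(W), 23(W), 22(W) are all W)
n=31: W (go to 29, an L position)
n=32: W (go to 30, an L position)
The starting position 32 is W: Maya should remove 2, leaving 30, handing over an L position.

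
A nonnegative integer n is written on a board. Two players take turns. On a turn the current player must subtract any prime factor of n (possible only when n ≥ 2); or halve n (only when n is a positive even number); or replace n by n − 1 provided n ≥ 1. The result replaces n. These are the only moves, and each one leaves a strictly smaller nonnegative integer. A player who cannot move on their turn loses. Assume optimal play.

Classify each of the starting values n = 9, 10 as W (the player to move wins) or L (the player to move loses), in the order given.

9: L, 10: W

Classify positions by backward induction: terminal positions (no move available) are L. From any other position, the mover wins iff some move reaches an L.
n=0: no move → L
n=1: →0(L), so W
n=2: →0(L), so W
n=3: →0(L), so W
n=4: →2(W), 3(W) — all W, so L
n=5: →0(L), so W
n=6: →4(L), so W
n=7: →0(L), so W
n=8: →4(L), so W
n=9: →6(W), 8(W) — all W, so L
n=10: →9(L), so W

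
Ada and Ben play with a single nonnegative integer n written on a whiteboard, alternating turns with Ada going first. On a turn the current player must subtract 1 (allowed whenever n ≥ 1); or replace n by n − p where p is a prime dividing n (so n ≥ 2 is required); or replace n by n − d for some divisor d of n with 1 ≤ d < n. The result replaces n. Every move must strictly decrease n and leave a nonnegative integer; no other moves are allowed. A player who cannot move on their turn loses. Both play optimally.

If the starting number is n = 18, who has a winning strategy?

Ada wins.

Label each position W (a win for the player to move) or L (a loss). A position with no legal move is L; any other position is W exactly when some move reaches an L, and L when every move reaches a W.
n=0: no move → L
n=1: can move to 0, which is L ⇒ W
n=2: can move to 0, which is L ⇒ W
n=3: can move to 0, which is L ⇒ W
n=4: moves to 2(W), 3(W); every one is W ⇒ L
n=5: can move to 0, which is L ⇒ W
n=6: can move to 4, which is L ⇒ W
n=7: can move to 0, which is L ⇒ W
n=8: can move to 4, which is L ⇒ W
n=9: moves to 6(W), 8(W); every one is W ⇒ L
n=10: can move to 9, which is L ⇒ W
n=11: can move to 0, which is L ⇒ W
n=12: can move to 9, which is L ⇒ W
n=13: can move to 0, which is L ⇒ W
n=14: moves to 7(W), 12(W), 13(W); every one is W ⇒ L
n=15: can move to 14, which is L ⇒ W
n=16: can move to 14, which is L ⇒ W
n=17: can move to 0, which is L ⇒ W
n=18: can move to 9, which is L ⇒ W
From 18 Ada can move to 9, reaching an L position.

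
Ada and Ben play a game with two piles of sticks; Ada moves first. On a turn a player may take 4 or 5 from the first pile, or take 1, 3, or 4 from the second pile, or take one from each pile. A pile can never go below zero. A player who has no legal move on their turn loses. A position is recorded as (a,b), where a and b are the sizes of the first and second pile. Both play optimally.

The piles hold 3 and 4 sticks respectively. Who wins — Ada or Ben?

Ada wins.

Compute win/loss labels from the base case upward. A position with no move is L. Any other position is W if it can reach an L in one move, else L.
No move ever increases a pile, so every position that can arise here has a ≤ 3 and b ≤ 4; it is enough to label the cells with 0 ≤ a ≤ 3 and 0 ≤ b ≤ 4.
Every move lowers a or b (never raises either), so fill the grid row by row in increasing a, and left to right within a row: each cell's successors are then already labelled.
      b=0  b=1  b=2  b=3  b=4
a=0:    L    W    L    W    W
a=1:    L    W    L    W    W
a=2:    L    W    L    W    W
a=3:    L    W    L    W    W
Cells with no legal move (terminal, hence L): (0,0), (1,0), (2,0), (3,0).
The remaining L cells, each justified by listing all of its moves:
(0,2): →(0,1)(W) only, which is W, so L
(1,2): →(1,1)(W), (0,1)(W) — all W, so L
(2,2): →(2,1)(W), (1,1)(W) — all W, so L
(3,2): →(3,1)(W), (2,1)(W) — all W, so L
Every other cell has at least one move into one of the L cells above, so it is W.
The starting position (3,4) is W: Ada should move to (3,0), handing over an L position.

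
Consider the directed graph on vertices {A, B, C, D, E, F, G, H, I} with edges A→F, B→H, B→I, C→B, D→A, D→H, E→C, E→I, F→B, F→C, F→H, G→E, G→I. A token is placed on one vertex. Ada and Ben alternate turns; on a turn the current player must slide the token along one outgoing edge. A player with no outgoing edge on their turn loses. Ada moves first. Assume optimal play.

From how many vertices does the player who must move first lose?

Classify positions by backward induction: terminal positions (no move available) are L. From any other position, the mover wins iff some move reaches an L.
Every edge goes from a vertex to one that appears earlier in the order H, I, B, C, F, E, A, D, G, so processing vertices in that order labels each vertex after all of its successors.
H: no outgoing edge → L
I: no outgoing edge → L
B: can move to I, which is L ⇒ W
C: the only move is to B(W), a W ⇒ L
F: can move to C, which is L ⇒ W
E: can move to C, which is L ⇒ W
A: the only move is to F(W), a W ⇒ L
D: can move to A, which is L ⇒ W
G: can move to I, which is L ⇒ W
The L vertices are A, C, H, I; that is 4 in all.

4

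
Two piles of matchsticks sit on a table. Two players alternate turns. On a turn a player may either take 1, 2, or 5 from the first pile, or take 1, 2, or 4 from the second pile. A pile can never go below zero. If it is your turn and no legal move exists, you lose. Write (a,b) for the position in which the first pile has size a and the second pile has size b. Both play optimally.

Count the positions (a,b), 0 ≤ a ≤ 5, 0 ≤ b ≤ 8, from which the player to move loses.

18

Classify positions by backward induction: terminal positions (no move available) are L. From any other position, the mover wins iff some move reaches an L.
Every move lowers a or b (never raises either), so fill the grid row by row in increasing a, and left to right within a row: each cell's successors are then already labelled.
      b=0  b=1  b=2  b=3  b=4  b=5  b=6  b=7  b=8
a=0:    L    W    W    L    W    W    L    W    W
a=1:    W    L    W    W    L    W    W    L    W
a=2:    W    W    L    W    W    L    W    W    L
a=3:    L    W    W    L    W    W    L    W    W
a=4:    W    L    W    W    L    W    W    L    W
a=5:    W    W    L    W    W    L    W    W    L
Cells with no legal move (terminal, hence L): (0,0).
The remaining L cells, each justified by listing all of its moves:
(0,3): moves to (0,2)(W), (0,1)(W); every one is W ⇒ L
(0,6): moves to (0,5)(W), (0,4)(W), (0,2)(W); every one is W ⇒ L
(1,1): moves to (0,1)(W), (1,0)(W); every one is W ⇒ L
(1,4): moves to (0,4)(W), (1,3)(W), (1,2)(W), (1,0)(W); every one is W ⇒ L
(1,7): moves to (0,7)(W), (1,6)(W), (1,5)(W), (1,3)(W); every one is W ⇒ L
(2,2): moves to (1,2)(W), (0,2)(W), (2,1)(W), (2,0)(W); every one is W ⇒ L
(2,5): moves to (1,5)(W), (0,5)(W), (2,4)(W), (2,3)(W), (2,1)(W); every one is W ⇒ L
(2,8): moves to (1,8)(W), (0,8)(W), (2,7)(W), (2,6)(W), (2,4)(W); every one is W ⇒ L
(3,0): moves to (2,0)(W), (1,0)(W); every one is W ⇒ L
(3,3): moves to (2,3)(W), (1,3)(W), (3,2)(W), (3,1)(W); every one is W ⇒ L
(3,6): moves to (2,6)(W), (1,6)(W), (3,5)(W), (3,4)(W), (3,2)(W); every one is W ⇒ L
(4,1): moves to (3,1)(W), (2,1)(W), (4,0)(W); every one is W ⇒ L
(4,4): moves to (3,4)(W), (2,4)(W), (4,3)(W), (4,2)(W), (4,0)(W); every one is W ⇒ L
(4,7): moves to (3,7)(W), (2,7)(W), (4,6)(W), (4,5)(W), (4,3)(W); every one is W ⇒ L
(5,2): moves to (4,2)(W), (3,2)(W), (0,2)(W), (5,1)(W), (5,0)(W); every one is W ⇒ L
(5,5): moves to (4,5)(W), (3,5)(W), (0,5)(W), (5,4)(W), (5,3)(W), (5,1)(W); every one is W ⇒ L
(5,8): moves to (4,8)(W), (3,8)(W), (0,8)(W), (5,7)(W), (5,6)(W), (5,4)(W); every one is W ⇒ L
Every other cell has at least one move into one of the L cells above, so it is W.
L cells per row: a=0: 3, a=1: 3, a=2: 3, a=3: 3, a=4: 3, a=5: 3; total 18.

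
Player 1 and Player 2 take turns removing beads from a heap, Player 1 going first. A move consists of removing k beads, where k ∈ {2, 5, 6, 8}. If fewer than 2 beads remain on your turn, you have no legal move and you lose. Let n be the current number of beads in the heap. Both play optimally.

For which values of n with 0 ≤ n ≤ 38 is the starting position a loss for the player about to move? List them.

Use the standard recursion: the mover loses at a terminal position; elsewhere, the mover wins exactly when some move hands the opponent an L position.
n=0: no move → L
n=1: no move → L
n=2: can move to 0, which is L ⇒ W
n=3: can move to 1, which is L ⇒ W
n=4: the only move is to 2(W), a W ⇒ L
n=5: can move to 0, which is L ⇒ W
n=6: can move to 4, which is L ⇒ W
n=7: can move to 1, which is L ⇒ W
n=8: can move to 0, which is L ⇒ W
n=9: can move to 4, which is L ⇒ W
n=10: can move to 4, which is L ⇒ W
n=11: moves to 9(W), 6(W), 5(W), 3(W); every one is W ⇒ L
n=12: can move to 4, which is L ⇒ W
n=13: can move to 11, which is L ⇒ W
n=14: moves to 12(W), 9(W), 8(W), 6(W); every one is W ⇒ L
n=15: moves to 13(W), 10(W), 9(W), 7(W); every one is W ⇒ L
n=16: can move to 14, which is L ⇒ W
n=17: can move to 15, which is L ⇒ W
n=18: moves to 16(W), 13(W), 12(W), 10(W); every one is W ⇒ L
n=19: can move to 14, which is L ⇒ W
n=20: can move to 18, which is L ⇒ W
n=21: can move to 15, which is L ⇒ W
n=22: can move to 14, which is L ⇒ W
n=23: can move to 18, which is L ⇒ W
n=24: can move to 18, which is L ⇒ W
n=25: moves to 23(W), 20(W), 19(W), 17(W); every one is W ⇒ L
n=26: can move to 18, which is L ⇒ W
n=27: can move to 25, which is L ⇒ W
n=28: moves to 26(W), 23(W), 22(W), 20(W); every one is W ⇒ L
n=29: moves to 27(W), 24(W), 23(W), 21(W); every one is W ⇒ L
n=30: can move to 28, which is L ⇒ W
n=31: can move to 29, which is L ⇒ W
n=32: moves to 30(W), 27(W), 26(W), 24(W); every one is W ⇒ L
n=33: can move to 28, which is L ⇒ W
n=34: can move to 32, which is L ⇒ W
n=35: can move to 29, which is L ⇒ W
n=36: can move to 28, which is L ⇒ W
n=37: can move to 32, which is L ⇒ W
n=38: can move to 32, which is L ⇒ W
The losing starting values of n are exactly the entries labelled L in this table (11 of them).

0, 1, 4, 11, 14, 15, 18, 25, 28, 29, 32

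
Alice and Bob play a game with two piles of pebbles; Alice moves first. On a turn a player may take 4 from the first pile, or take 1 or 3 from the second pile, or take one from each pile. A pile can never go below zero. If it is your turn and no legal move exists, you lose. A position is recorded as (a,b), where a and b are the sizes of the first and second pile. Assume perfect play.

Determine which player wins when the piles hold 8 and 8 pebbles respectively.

Positions with no move are L. A position that does have a move is losing for the player to move precisely when every available move leads to a winning position for the opponent. Fill in the labels:
No move ever increases a pile, so every position that can arise here has a ≤ 8 and b ≤ 8; it is enough to label the cells with 0 ≤ a ≤ 8 and 0 ≤ b ≤ 8.
Every move lowers a or b (never raises either), so fill the grid row by row in increasing a, and left to right within a row: each cell's successors are then already labelled.
      b=0  b=1  b=2  b=3  b=4  b=5  b=6  b=7  b=8
a=0:    L    W    L    W    L    W    L    W    L
a=1:    L    W    L    W    L    W    L    W    L
a=2:    L    W    L    W    L    W    L    W    L
a=3:    L    W    L    W    L    W    L    W    L
a=4:    W    W    W    W    W    W    W    W    W
a=5:    W    L    W    L    W    L    W    L    W
a=6:    W    L    W    L    W    L    W    L    W
a=7:    W    L    W    L    W    L    W    L    W
a=8:    L    W    W    W    W    L    W    L    W
Cells with no legal move (terminal, hence L): (0,0), (1,0), (2,0), (3,0).
The remaining L cells, each justified by listing all of its moves:
(0,2): L (sole option (0,1)(W) is W)
(0,4): L (options (0,3)(W), (0,1)(W) are all W)
(0,6): L (options (0,5)(W), (0,3)(W) are all W)
(0,8): L (options (0,7)(W), (0,5)(W) are all W)
(1,2): L (options (1,1)(W), (0,1)(W) are all W)
(1,4): L (options (1,3)(W), (1,1)(W), (0,3)(W) are all W)
(1,6): L (options (1,5)(W), (1,3)(W), (0,5)(W) are all W)
(1,8): L (options (1,7)(W), (1,5)(W), (0,7)(W) are all W)
(2,2): L (options (2,1)(W), (1,1)(W) are all W)
(2,4): L (options (2,3)(W), (2,1)(W), (1,3)(W) are all W)
(2,6): L (options (2,5)(W), (2,3)(W), (1,5)(W) are all W)
(2,8): L (options (2,7)(W), (2,5)(W), (1,7)(W) are all W)
(3,2): L (options (3,1)(W), (2,1)(W) are all W)
(3,4): L (options (3,3)(W), (3,1)(W), (2,3)(W) are all W)
(3,6): L (options (3,5)(W), (3,3)(W), (2,5)(W) are all W)
(3,8): L (options (3,7)(W), (3,5)(W), (2,7)(W) are all W)
(5,1): L (options (1,1)(W), (5,0)(W), (4,0)(W) are all W)
(5,3): L (options (1,3)(W), (5,2)(W), (5,0)(W), (4,2)(W) are all W)
(5,5): L (options (1,5)(W), (5,4)(W), (5,2)(W), (4,4)(W) are all W)
(5,7): L (options (1,7)(W), (5,6)(W), (5,4)(W), (4,6)(W) are all W)
(6,1): L (options (2,1)(W), (6,0)(W), (5,0)(W) are all W)
(6,3): L (options (2,3)(W), (6,2)(W), (6,0)(W), (5,2)(W) are all W)
(6,5): L (options (2,5)(W), (6,4)(W), (6,2)(W), (5,4)(W) are all W)
(6,7): L (options (2,7)(W), (6,6)(W), (6,4)(W), (5,6)(W) are all W)
(7,1): L (options (3,1)(W), (7,0)(W), (6,0)(W) are all W)
(7,3): L (options (3,3)(W), (7,2)(W), (7,0)(W), (6,2)(W) are all W)
(7,5): L (options (3,5)(W), (7,4)(W), (7,2)(W), (6,4)(W) are all W)
(7,7): L (options (3,7)(W), (7,6)(W), (7,4)(W), (6,6)(W) are all W)
(8,0): L (sole option (4,0)(W) is W)
(8,5): L (options (4,5)(W), (8,4)(W), (8,2)(W), (7,4)(W) are all W)
(8,7): L (options (4,7)(W), (8,6)(W), (8,4)(W), (7,6)(W) are all W)
Every other cell has at least one move into one of the L cells above, so it is W.
From (8,8) Alice can move to (8,7), reaching an L position.

Alice wins.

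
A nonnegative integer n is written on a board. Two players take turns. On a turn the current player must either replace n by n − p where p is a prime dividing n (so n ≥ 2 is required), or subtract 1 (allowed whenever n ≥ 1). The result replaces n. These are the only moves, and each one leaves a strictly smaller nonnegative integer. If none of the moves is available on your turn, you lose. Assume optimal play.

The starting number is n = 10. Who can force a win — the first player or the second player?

Classify positions by backward induction: terminal positions (no move available) are L. From any other position, the mover wins iff some move reaches an L.
n=0: no move → L
n=1: →0(L), so W
n=2: →0(L), so W
n=3: →0(L), so W
n=4: →2(W), 3(W) — all W, so L
n=5: →0(L), so W
n=6: →4(L), so W
n=7: →0(L), so W
n=8: →6(W), 7(W) — all W, so L
n=9: →8(L), so W
n=10: →8(L), so W
From 10 the player to move can move to 8, reaching an L position.

The first player wins.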